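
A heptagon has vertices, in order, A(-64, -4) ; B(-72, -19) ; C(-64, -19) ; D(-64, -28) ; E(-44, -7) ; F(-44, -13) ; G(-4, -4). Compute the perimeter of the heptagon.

170

|AB| = √((-8)² + (-15)²) = √289 = 17
|BC| = √((8)² + (0)²) = √64 = 8
|CD| = √((0)² + (-9)²) = √81 = 9
|DE| = √((20)² + (21)²) = √841 = 29
|EF| = √((0)² + (-6)²) = √36 = 6
|FG| = √((40)² + (9)²) = √1681 = 41
|GA| = √((-60)² + (0)²) = √3600 = 60
Perimeter = 17 + 8 + 9 + 29 + 6 + 41 + 60 = 170.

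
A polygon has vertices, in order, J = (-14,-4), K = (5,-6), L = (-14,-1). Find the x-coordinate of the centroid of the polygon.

Apply Gauss's area formula. First the cross-terms c_i = x_i·y_{i+1} − x_{i+1}·y_i:
  104, -89, 42  ⇒  2A = 57, A = 28.5.
Then Σ (x_i + x_{i+1})·c_i = -1311, so x̄ = -1311 / (6·28.5) = -23/3.

-23/3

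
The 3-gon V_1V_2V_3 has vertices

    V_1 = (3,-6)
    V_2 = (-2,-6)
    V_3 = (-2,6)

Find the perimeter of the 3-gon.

|V_1V_2| = √((-5)² + (0)²) = √25 = 5
|V_2V_3| = √((0)² + (12)²) = √144 = 12
|V_3V_1| = √((5)² + (-12)²) = √169 = 13
Perimeter = 5 + 12 + 13 = 30.

30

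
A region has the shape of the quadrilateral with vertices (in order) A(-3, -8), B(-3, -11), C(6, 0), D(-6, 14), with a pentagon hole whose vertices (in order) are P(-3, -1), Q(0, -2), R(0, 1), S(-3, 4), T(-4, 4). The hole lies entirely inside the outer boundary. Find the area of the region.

Outer boundary:
Cross-terms: 9, 66, 84, 90  ⇒  Σ = 249
Area = |Σ|/2 = 124.5.
Hole:
Apply the surveyor's formula: 2A = Σ (x_i·y_{i+1} − x_{i+1}·y_i), indices taken mod 5.
P→Q: (-3)(-2) − (0)(-1) = 6
Q→R: (0)(1) − (0)(-2) = 0
R→S: (0)(4) − (-3)(1) = 3
S→T: (-3)(4) − (-4)(4) = 4
T→P: (-4)(-1) − (-3)(4) = 16
Σ = 29
Area = |Σ|/2 = 14.5.
Net area = 124.5 − 14.5 = 110.

110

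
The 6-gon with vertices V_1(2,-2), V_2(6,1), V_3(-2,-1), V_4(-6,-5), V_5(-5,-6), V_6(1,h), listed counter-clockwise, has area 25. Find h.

Write out the shoelace sum; only the two edges meeting at V_6 involve h:
2·Area = [((-5)·h − 1·(-6)) + (1·(-2) − 2·h)] + 25
       = -7·h + 29 = 50
⇒ h = -3.

-3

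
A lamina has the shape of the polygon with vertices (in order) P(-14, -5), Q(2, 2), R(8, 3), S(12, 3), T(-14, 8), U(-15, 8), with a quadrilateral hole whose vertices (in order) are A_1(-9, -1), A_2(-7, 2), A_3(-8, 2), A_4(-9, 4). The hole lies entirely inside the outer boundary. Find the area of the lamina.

Outer boundary:
Σ = (-18) + (-10) + (-12) + (138) + (8) + (187) = 293
Area = |Σ|/2 = 146.5.
Hole:
Apply the surveyor's formula: 2A = Σ (x_i·y_{i+1} − x_{i+1}·y_i), indices taken mod 4.
Cross-terms: -25, 2, -14, 45  ⇒  Σ = 8
Area = |Σ|/2 = 4.
Net area = 146.5 − 4 = 142.5.

142.5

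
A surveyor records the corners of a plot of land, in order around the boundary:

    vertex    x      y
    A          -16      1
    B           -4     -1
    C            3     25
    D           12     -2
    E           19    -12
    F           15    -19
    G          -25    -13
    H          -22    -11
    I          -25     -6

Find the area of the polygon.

807.5

A→B: (-16)(-1) − (-4)(1) = 20
B→C: (-4)(25) − (3)(-1) = -97
C→D: (3)(-2) − (12)(25) = -306
D→E: (12)(-12) − (19)(-2) = -106
E→F: (19)(-19) − (15)(-12) = -181
F→G: (15)(-13) − (-25)(-19) = -670
G→H: (-25)(-11) − (-22)(-13) = -11
H→I: (-22)(-6) − (-25)(-11) = -143
I→A: (-25)(1) − (-16)(-6) = -121
Σ = -1615
Area = |Σ|/2 = 807.5.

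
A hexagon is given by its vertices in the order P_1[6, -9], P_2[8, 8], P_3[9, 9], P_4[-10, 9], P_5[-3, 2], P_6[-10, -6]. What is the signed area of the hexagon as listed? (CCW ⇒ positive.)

231

Apply Gauss's area formula: 2A = Σ (x_i·y_{i+1} − x_{i+1}·y_i), indices taken mod 6.
Σ = (120) + (0) + (171) + (7) + (38) + (126) = 462
Signed area = Σ/2 = 231 (positive ⇒ counter-clockwise traversal).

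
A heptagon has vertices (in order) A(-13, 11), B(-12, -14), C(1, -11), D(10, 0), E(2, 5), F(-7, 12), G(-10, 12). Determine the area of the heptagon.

380.5

Σ = (314) + (146) + (110) + (50) + (59) + (36) + (46) = 761
Area = |Σ|/2 = 380.5.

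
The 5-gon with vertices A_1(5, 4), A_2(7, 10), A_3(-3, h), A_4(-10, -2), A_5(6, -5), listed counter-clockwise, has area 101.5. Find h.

2

Write out the shoelace sum; only the two edges meeting at A_3 involve h:
2·Area = [(7·h − (-3)·10) + ((-3)·(-2) − (-10)·h)] + 133
       = 17·h + 169 = 203
⇒ h = 2.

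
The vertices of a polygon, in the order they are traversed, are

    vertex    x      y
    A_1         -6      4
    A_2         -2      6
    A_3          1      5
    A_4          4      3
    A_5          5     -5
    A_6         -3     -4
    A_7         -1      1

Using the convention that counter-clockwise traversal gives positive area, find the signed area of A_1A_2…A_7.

Σ = (-28) + (-16) + (-17) + (-35) + (-35) + (-7) + (2) = -136
Signed area = Σ/2 = -68 (negative ⇒ clockwise traversal).

-68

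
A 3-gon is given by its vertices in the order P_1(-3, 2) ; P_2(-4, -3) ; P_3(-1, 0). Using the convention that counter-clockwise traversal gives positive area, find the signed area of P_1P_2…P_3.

6

Apply the shoelace (surveyor's) formula: 2A = Σ (x_i·y_{i+1} − x_{i+1}·y_i), indices taken mod 3.
Σ = (17) + (-3) + (-2) = 12
Signed area = Σ/2 = 6 (positive ⇒ counter-clockwise traversal).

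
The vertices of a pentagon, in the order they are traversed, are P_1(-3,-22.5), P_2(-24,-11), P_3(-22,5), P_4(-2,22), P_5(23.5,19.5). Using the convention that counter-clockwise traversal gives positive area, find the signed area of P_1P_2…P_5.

Apply the surveyor's formula: 2A = Σ (x_i·y_{i+1} − x_{i+1}·y_i), indices taken mod 5.
Σ = (-507) + (-362) + (-474) + (-556) + (-470.25) = -2369.25
Signed area = Σ/2 = -1184.625 (negative ⇒ clockwise traversal).

-1184.625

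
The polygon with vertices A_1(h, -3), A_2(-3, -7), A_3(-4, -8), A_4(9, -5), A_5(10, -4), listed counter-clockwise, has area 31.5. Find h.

The doubled signed area Σ (x_i y_{i+1} − x_{i+1} y_i) is linear in h.
With h=0 it equals 63; the coefficient of h is -3 (from the two edges through A_1).
So -3·h + 63 = 2·31.5 = 63 ⇒ h = 0.

0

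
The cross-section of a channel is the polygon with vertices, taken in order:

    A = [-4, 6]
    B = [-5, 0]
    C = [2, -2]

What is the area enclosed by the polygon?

Σ = (30) + (10) + (4) = 44
Area = |Σ|/2 = 22.

22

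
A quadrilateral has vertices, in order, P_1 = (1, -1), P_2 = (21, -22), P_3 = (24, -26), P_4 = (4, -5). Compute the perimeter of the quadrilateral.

|P_1P_2| = √((20)² + (-21)²) = √841 = 29
|P_2P_3| = √((3)² + (-4)²) = √25 = 5
|P_3P_4| = √((-20)² + (21)²) = √841 = 29
|P_4P_1| = √((-3)² + (4)²) = √25 = 5
Perimeter = 29 + 5 + 29 + 5 = 68.

68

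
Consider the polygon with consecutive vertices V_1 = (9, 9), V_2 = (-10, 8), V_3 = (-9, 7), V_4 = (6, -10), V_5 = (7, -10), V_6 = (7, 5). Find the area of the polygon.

Apply the shoelace formula: 2A = Σ (x_i·y_{i+1} − x_{i+1}·y_i), indices taken mod 6.
Σ = (162) + (2) + (48) + (10) + (105) + (18) = 345
Area = |Σ|/2 = 172.5.

172.5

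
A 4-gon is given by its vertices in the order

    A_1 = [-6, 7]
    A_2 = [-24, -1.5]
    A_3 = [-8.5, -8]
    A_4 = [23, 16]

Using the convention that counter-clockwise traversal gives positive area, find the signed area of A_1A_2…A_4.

Apply Gauss's area formula: 2A = Σ (x_i·y_{i+1} − x_{i+1}·y_i), indices taken mod 4.
Σ = (177) + (179.25) + (48) + (257) = 661.25
Signed area = Σ/2 = 330.625 (positive ⇒ counter-clockwise traversal).

330.625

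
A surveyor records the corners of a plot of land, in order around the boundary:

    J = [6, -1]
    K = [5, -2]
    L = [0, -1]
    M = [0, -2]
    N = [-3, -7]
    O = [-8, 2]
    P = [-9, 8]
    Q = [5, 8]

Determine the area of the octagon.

Apply the shoelace formula: 2A = Σ (x_i·y_{i+1} − x_{i+1}·y_i), indices taken mod 8.
Σ = (-7) + (-5) + (0) + (-6) + (-62) + (-46) + (-112) + (-53) = -291
Area = |Σ|/2 = 145.5.

145.5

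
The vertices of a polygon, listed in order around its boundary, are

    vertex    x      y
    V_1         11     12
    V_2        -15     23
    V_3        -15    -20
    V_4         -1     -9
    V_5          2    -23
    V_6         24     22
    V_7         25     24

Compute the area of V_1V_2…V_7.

946

Apply the shoelace (surveyor's) formula: 2A = Σ (x_i·y_{i+1} − x_{i+1}·y_i), indices taken mod 7.
Cross-terms: 433, 645, 115, 41, 596, 26, 36  ⇒  Σ = 1892
Area = |Σ|/2 = 946.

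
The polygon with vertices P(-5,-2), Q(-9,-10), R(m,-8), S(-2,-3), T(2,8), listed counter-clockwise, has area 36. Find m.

The doubled signed area Σ (x_i y_{i+1} − x_{i+1} y_i) is linear in m.
With m=0 it equals 114; the coefficient of m is 7 (from the two edges through R).
So 7·m + 114 = 2·36 = 72 ⇒ m = -6.

-6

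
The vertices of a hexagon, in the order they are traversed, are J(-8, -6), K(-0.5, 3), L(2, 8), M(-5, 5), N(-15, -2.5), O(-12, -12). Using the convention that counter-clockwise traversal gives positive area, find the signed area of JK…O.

J→K: (-8)(3) − (-0.5)(-6) = -27
K→L: (-0.5)(8) − (2)(3) = -10
L→M: (2)(5) − (-5)(8) = 50
M→N: (-5)(-2.5) − (-15)(5) = 87.5
N→O: (-15)(-12) − (-12)(-2.5) = 150
O→J: (-12)(-6) − (-8)(-12) = -24
Σ = 226.5
Signed area = Σ/2 = 113.25 (positive ⇒ counter-clockwise traversal).

113.25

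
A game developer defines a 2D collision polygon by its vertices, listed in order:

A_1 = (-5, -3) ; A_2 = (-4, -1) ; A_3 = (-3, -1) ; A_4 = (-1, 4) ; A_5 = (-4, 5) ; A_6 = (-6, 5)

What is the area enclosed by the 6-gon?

Σ = (-7) + (1) + (-13) + (11) + (10) + (43) = 45
Area = |Σ|/2 = 22.5.

22.5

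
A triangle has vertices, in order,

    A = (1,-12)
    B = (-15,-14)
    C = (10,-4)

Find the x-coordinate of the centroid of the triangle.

Apply the surveyor's formula. First the cross-terms c_i = x_i·y_{i+1} − x_{i+1}·y_i:
  -194, 200, -116  ⇒  2A = -110, A = -55.
Then Σ (x_i + x_{i+1})·c_i = 440, so x̄ = 440 / (6·(-55)) = -4/3.

-4/3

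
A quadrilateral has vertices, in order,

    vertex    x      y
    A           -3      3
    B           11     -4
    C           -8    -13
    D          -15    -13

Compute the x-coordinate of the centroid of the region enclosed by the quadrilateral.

-416/159

Apply Gauss's area formula. First the cross-terms c_i = x_i·y_{i+1} − x_{i+1}·y_i:
  -21, -175, -91, -84  ⇒  2A = -371, A = -185.5.
Then Σ (x_i + x_{i+1})·c_i = 2912, so x̄ = 2912 / (6·(-185.5)) = -416/159.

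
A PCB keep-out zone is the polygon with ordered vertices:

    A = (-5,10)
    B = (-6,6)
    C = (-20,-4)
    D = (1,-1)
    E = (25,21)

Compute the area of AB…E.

Apply Gauss's area formula: 2A = Σ (x_i·y_{i+1} − x_{i+1}·y_i), indices taken mod 5.
A→B: (-5)(6) − (-6)(10) = 30
B→C: (-6)(-4) − (-20)(6) = 144
C→D: (-20)(-1) − (1)(-4) = 24
D→E: (1)(21) − (25)(-1) = 46
E→A: (25)(10) − (-5)(21) = 355
Σ = 599
Area = |Σ|/2 = 299.5.

299.5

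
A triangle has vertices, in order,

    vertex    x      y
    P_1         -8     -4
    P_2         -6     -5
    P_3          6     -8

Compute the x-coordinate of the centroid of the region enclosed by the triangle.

Apply the surveyor's formula. First the cross-terms c_i = x_i·y_{i+1} − x_{i+1}·y_i:
  16, 78, -88  ⇒  2A = 6, A = 3.
Then Σ (x_i + x_{i+1})·c_i = -48, so x̄ = -48 / (6·3) = -8/3.

-8/3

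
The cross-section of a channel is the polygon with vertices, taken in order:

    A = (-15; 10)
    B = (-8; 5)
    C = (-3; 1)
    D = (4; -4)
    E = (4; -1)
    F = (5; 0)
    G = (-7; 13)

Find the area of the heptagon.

113.5

Apply the shoelace formula: 2A = Σ (x_i·y_{i+1} − x_{i+1}·y_i), indices taken mod 7.
Σ = (5) + (7) + (8) + (12) + (5) + (65) + (125) = 227
Area = |Σ|/2 = 113.5.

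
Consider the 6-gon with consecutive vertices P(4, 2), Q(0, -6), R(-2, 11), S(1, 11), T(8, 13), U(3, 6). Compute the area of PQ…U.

Apply the shoelace (surveyor's) formula: 2A = Σ (x_i·y_{i+1} − x_{i+1}·y_i), indices taken mod 6.
P→Q: (4)(-6) − (0)(2) = -24
Q→R: (0)(11) − (-2)(-6) = -12
R→S: (-2)(11) − (1)(11) = -33
S→T: (1)(13) − (8)(11) = -75
T→U: (8)(6) − (3)(13) = 9
U→P: (3)(2) − (4)(6) = -18
Σ = -153
Area = |Σ|/2 = 76.5.

76.5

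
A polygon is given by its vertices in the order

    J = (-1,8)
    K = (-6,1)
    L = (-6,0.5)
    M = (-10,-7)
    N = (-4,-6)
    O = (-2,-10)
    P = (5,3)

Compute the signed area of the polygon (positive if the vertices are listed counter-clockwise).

Apply the shoelace (surveyor's) formula: 2A = Σ (x_i·y_{i+1} − x_{i+1}·y_i), indices taken mod 7.
Σ = (47) + (3) + (47) + (32) + (28) + (44) + (43) = 244
Signed area = Σ/2 = 122 (positive ⇒ counter-clockwise traversal).

122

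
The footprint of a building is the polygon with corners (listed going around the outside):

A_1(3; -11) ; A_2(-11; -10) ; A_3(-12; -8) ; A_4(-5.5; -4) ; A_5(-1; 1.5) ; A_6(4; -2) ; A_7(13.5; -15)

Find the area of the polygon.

165.875

Σ = (-151) + (-32) + (4) + (-12.25) + (-4) + (-33) + (-103.5) = -331.75
Area = |Σ|/2 = 165.875.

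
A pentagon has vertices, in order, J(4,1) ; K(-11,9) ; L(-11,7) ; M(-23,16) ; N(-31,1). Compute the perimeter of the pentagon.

|JK| = √((-15)² + (8)²) = √289 = 17
|KL| = √((0)² + (-2)²) = √4 = 2
|LM| = √((-12)² + (9)²) = √225 = 15
|MN| = √((-8)² + (-15)²) = √289 = 17
|NJ| = √((35)² + (0)²) = √1225 = 35
Perimeter = 17 + 2 + 15 + 17 + 35 = 86.

86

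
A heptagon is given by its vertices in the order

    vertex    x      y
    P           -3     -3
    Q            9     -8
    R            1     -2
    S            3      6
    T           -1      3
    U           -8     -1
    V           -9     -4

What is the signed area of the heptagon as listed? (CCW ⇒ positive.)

Σ = (51) + (-10) + (12) + (15) + (25) + (23) + (15) = 131
Signed area = Σ/2 = 65.5 (positive ⇒ counter-clockwise traversal).

65.5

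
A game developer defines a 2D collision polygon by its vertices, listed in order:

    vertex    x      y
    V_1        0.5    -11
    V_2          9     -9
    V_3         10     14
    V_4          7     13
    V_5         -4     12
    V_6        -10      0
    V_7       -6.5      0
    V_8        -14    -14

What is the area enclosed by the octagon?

Apply the surveyor's formula: 2A = Σ (x_i·y_{i+1} − x_{i+1}·y_i), indices taken mod 8.
Σ = (94.5) + (216) + (32) + (136) + (120) + (0) + (91) + (161) = 850.5
Area = |Σ|/2 = 425.25.

425.25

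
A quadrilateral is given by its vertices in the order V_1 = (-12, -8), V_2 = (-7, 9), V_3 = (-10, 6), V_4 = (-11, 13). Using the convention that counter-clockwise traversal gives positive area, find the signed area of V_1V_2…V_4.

32

Apply the shoelace (surveyor's) formula: 2A = Σ (x_i·y_{i+1} − x_{i+1}·y_i), indices taken mod 4.
V_1→V_2: (-12)(9) − (-7)(-8) = -164
V_2→V_3: (-7)(6) − (-10)(9) = 48
V_3→V_4: (-10)(13) − (-11)(6) = -64
V_4→V_1: (-11)(-8) − (-12)(13) = 244
Σ = 64
Signed area = Σ/2 = 32 (positive ⇒ counter-clockwise traversal).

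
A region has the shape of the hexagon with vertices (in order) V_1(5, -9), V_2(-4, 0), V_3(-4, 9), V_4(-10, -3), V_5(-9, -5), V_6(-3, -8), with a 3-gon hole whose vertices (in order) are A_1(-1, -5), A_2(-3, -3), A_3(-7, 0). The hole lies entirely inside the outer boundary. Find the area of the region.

87.5

Outer boundary:
Apply the shoelace formula: 2A = Σ (x_i·y_{i+1} − x_{i+1}·y_i), indices taken mod 6.
Σ = (-36) + (-36) + (102) + (23) + (57) + (67) = 177
Area = |Σ|/2 = 88.5.
Hole:
Apply the shoelace (surveyor's) formula: 2A = Σ (x_i·y_{i+1} − x_{i+1}·y_i), indices taken mod 3.
A_1→A_2: (-1)(-3) − (-3)(-5) = -12
A_2→A_3: (-3)(0) − (-7)(-3) = -21
A_3→A_1: (-7)(-5) − (-1)(0) = 35
Σ = 2
Area = |Σ|/2 = 1.
Net area = 88.5 − 1 = 87.5.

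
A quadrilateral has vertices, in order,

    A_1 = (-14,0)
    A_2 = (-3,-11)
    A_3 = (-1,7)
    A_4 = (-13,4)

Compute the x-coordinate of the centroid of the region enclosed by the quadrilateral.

-348/53

Apply Gauss's area formula. First the cross-terms c_i = x_i·y_{i+1} − x_{i+1}·y_i:
  154, -32, 87, 56  ⇒  2A = 265, A = 132.5.
Then Σ (x_i + x_{i+1})·c_i = -5220, so x̄ = -5220 / (6·132.5) = -348/53.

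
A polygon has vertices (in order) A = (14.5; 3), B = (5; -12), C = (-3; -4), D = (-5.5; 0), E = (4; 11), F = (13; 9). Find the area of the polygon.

263

Apply the shoelace (surveyor's) formula: 2A = Σ (x_i·y_{i+1} − x_{i+1}·y_i), indices taken mod 6.
Σ = (-189) + (-56) + (-22) + (-60.5) + (-107) + (-91.5) = -526
Area = |Σ|/2 = 263.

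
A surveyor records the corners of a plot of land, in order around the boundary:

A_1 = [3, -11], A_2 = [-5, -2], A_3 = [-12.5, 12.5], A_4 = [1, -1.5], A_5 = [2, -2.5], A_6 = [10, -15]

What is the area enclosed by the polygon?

A_1→A_2: (3)(-2) − (-5)(-11) = -61
A_2→A_3: (-5)(12.5) − (-12.5)(-2) = -87.5
A_3→A_4: (-12.5)(-1.5) − (1)(12.5) = 6.25
A_4→A_5: (1)(-2.5) − (2)(-1.5) = 0.5
A_5→A_6: (2)(-15) − (10)(-2.5) = -5
A_6→A_1: (10)(-11) − (3)(-15) = -65
Σ = -211.75
Area = |Σ|/2 = 105.875.

105.875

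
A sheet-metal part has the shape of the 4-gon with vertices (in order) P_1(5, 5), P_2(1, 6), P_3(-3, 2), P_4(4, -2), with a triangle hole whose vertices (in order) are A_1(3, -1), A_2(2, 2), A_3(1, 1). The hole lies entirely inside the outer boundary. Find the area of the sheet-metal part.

Outer boundary:
P_1→P_2: (5)(6) − (1)(5) = 25
P_2→P_3: (1)(2) − (-3)(6) = 20
P_3→P_4: (-3)(-2) − (4)(2) = -2
P_4→P_1: (4)(5) − (5)(-2) = 30
Σ = 73
Area = |Σ|/2 = 36.5.
Hole:
Apply the shoelace formula: 2A = Σ (x_i·y_{i+1} − x_{i+1}·y_i), indices taken mod 3.
A_1→A_2: (3)(2) − (2)(-1) = 8
A_2→A_3: (2)(1) − (1)(2) = 0
A_3→A_1: (1)(-1) − (3)(1) = -4
Σ = 4
Area = |Σ|/2 = 2.
Net area = 36.5 − 2 = 34.5.

34.5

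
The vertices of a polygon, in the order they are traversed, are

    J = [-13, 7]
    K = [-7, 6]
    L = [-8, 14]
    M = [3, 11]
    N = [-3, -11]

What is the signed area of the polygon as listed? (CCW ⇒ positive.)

-186.5

J→K: (-13)(6) − (-7)(7) = -29
K→L: (-7)(14) − (-8)(6) = -50
L→M: (-8)(11) − (3)(14) = -130
M→N: (3)(-11) − (-3)(11) = 0
N→J: (-3)(7) − (-13)(-11) = -164
Σ = -373
Signed area = Σ/2 = -186.5 (negative ⇒ clockwise traversal).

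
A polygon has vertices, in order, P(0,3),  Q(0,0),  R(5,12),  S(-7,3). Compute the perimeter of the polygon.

38

|PQ| = √((0)² + (-3)²) = √9 = 3
|QR| = √((5)² + (12)²) = √169 = 13
|RS| = √((-12)² + (-9)²) = √225 = 15
|SP| = √((7)² + (0)²) = √49 = 7
Perimeter = 3 + 13 + 15 + 7 = 38.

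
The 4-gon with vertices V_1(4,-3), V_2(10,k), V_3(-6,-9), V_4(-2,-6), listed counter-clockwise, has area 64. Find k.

Write out the shoelace sum; only the two edges meeting at V_2 involve k:
2·Area = [(4·k − 10·(-3)) + (10·(-9) − (-6)·k)] + 48
       = 10·k + -12 = 128
⇒ k = 14.

14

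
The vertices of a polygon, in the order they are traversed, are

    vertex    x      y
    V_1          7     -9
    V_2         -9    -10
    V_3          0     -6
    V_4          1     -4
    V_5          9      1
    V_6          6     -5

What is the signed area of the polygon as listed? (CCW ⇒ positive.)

-62

Apply the surveyor's formula: 2A = Σ (x_i·y_{i+1} − x_{i+1}·y_i), indices taken mod 6.
Cross-terms: -151, 54, 6, 37, -51, -19  ⇒  Σ = -124
Signed area = Σ/2 = -62 (negative ⇒ clockwise traversal).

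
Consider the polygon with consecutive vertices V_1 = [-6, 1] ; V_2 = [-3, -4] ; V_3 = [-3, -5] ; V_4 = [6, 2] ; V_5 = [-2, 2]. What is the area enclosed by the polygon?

40

Apply Gauss's area formula: 2A = Σ (x_i·y_{i+1} − x_{i+1}·y_i), indices taken mod 5.
Σ = (27) + (3) + (24) + (16) + (10) = 80
Area = |Σ|/2 = 40.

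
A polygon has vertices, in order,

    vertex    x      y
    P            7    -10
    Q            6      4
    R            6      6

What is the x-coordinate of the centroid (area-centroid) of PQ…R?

Apply the surveyor's formula. First the cross-terms c_i = x_i·y_{i+1} − x_{i+1}·y_i:
  88, 12, -102  ⇒  2A = -2, A = -1.
Then Σ (x_i + x_{i+1})·c_i = -38, so x̄ = -38 / (6·(-1)) = 19/3.

19/3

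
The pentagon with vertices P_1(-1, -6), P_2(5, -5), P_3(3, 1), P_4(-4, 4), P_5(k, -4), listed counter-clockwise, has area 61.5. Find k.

Write out the shoelace sum; only the two edges meeting at P_5 involve k:
2·Area = [((-4)·(-4) − k·4) + (k·(-6) − (-1)·(-4))] + 71
       = -10·k + 83 = 123
⇒ k = -4.

-4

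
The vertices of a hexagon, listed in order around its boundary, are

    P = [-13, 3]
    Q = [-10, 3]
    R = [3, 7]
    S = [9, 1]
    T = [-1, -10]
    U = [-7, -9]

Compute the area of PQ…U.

218

Apply the shoelace (surveyor's) formula: 2A = Σ (x_i·y_{i+1} − x_{i+1}·y_i), indices taken mod 6.
Cross-terms: -9, -79, -60, -89, -61, -138  ⇒  Σ = -436
Area = |Σ|/2 = 218.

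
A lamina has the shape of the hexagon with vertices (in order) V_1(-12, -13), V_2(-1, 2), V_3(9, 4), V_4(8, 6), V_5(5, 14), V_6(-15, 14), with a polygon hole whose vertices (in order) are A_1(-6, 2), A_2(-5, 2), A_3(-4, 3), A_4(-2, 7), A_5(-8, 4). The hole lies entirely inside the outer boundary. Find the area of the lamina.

331.5

Outer boundary:
Σ = (-37) + (-22) + (22) + (82) + (280) + (363) = 688
Area = |Σ|/2 = 344.
Hole:
A_1→A_2: (-6)(2) − (-5)(2) = -2
A_2→A_3: (-5)(3) − (-4)(2) = -7
A_3→A_4: (-4)(7) − (-2)(3) = -22
A_4→A_5: (-2)(4) − (-8)(7) = 48
A_5→A_1: (-8)(2) − (-6)(4) = 8
Σ = 25
Area = |Σ|/2 = 12.5.
Net area = 344 − 12.5 = 331.5.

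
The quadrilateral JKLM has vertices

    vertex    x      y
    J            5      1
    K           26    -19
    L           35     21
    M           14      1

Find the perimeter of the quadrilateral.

|JK| = √((21)² + (-20)²) = √841 = 29
|KL| = √((9)² + (40)²) = √1681 = 41
|LM| = √((-21)² + (-20)²) = √841 = 29
|MJ| = √((-9)² + (0)²) = √81 = 9
Perimeter = 29 + 41 + 29 + 9 = 108.

108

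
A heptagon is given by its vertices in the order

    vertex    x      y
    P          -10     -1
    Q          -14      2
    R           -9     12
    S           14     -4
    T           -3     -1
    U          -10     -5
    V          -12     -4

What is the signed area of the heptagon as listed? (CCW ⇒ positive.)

Apply the shoelace formula: 2A = Σ (x_i·y_{i+1} − x_{i+1}·y_i), indices taken mod 7.
Σ = (-34) + (-150) + (-132) + (-26) + (5) + (-20) + (-28) = -385
Signed area = Σ/2 = -192.5 (negative ⇒ clockwise traversal).

-192.5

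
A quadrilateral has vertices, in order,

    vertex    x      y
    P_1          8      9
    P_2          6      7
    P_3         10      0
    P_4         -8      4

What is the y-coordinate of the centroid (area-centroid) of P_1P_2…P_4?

Apply the surveyor's formula. First the cross-terms c_i = x_i·y_{i+1} − x_{i+1}·y_i:
  2, -70, 40, -104  ⇒  2A = -132, A = -66.
Then Σ (y_i + y_{i+1})·c_i = -1650, so ȳ = -1650 / (6·(-66)) = 25/6.

25/6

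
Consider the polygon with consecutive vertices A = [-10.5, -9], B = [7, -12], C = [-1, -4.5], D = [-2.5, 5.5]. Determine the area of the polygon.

104.5

Cross-terms: 189, -43.5, -16.75, 80.25  ⇒  Σ = 209
Area = |Σ|/2 = 104.5.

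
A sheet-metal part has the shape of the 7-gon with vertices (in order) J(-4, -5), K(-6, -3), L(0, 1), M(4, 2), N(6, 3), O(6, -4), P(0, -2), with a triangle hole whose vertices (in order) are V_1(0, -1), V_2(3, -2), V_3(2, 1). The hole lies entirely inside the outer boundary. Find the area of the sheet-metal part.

Outer boundary:
Apply the shoelace (surveyor's) formula: 2A = Σ (x_i·y_{i+1} − x_{i+1}·y_i), indices taken mod 7.
Σ = (-18) + (-6) + (-4) + (0) + (-42) + (-12) + (-8) = -90
Area = |Σ|/2 = 45.
Hole:
Apply the shoelace (surveyor's) formula: 2A = Σ (x_i·y_{i+1} − x_{i+1}·y_i), indices taken mod 3.
Σ = (3) + (7) + (-2) = 8
Area = |Σ|/2 = 4.
Net area = 45 − 4 = 41.

41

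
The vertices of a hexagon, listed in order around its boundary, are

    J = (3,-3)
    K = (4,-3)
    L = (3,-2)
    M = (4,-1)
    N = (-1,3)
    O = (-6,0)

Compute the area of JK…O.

28

Apply the surveyor's formula: 2A = Σ (x_i·y_{i+1} − x_{i+1}·y_i), indices taken mod 6.
Σ = (3) + (1) + (5) + (11) + (18) + (18) = 56
Area = |Σ|/2 = 28.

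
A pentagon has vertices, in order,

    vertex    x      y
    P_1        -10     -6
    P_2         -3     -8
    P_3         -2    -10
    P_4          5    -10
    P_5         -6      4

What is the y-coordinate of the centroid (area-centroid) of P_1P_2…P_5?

Apply the surveyor's formula. First the cross-terms c_i = x_i·y_{i+1} − x_{i+1}·y_i:
  62, 14, 70, -40, 76  ⇒  2A = 182, A = 91.
Then Σ (y_i + y_{i+1})·c_i = -2432, so ȳ = -2432 / (6·91) = -1216/273.

-1216/273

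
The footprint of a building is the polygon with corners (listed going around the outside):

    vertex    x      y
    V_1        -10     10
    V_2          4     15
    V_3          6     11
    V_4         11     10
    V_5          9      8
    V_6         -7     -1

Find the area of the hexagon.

166

V_1→V_2: (-10)(15) − (4)(10) = -190
V_2→V_3: (4)(11) − (6)(15) = -46
V_3→V_4: (6)(10) − (11)(11) = -61
V_4→V_5: (11)(8) − (9)(10) = -2
V_5→V_6: (9)(-1) − (-7)(8) = 47
V_6→V_1: (-7)(10) − (-10)(-1) = -80
Σ = -332
Area = |Σ|/2 = 166.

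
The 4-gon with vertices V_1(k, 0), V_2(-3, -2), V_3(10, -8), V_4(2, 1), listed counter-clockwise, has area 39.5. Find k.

-3

The doubled signed area Σ (x_i y_{i+1} − x_{i+1} y_i) is linear in k.
With k=0 it equals 70; the coefficient of k is -3 (from the two edges through V_1).
So -3·k + 70 = 2·39.5 = 79 ⇒ k = -3.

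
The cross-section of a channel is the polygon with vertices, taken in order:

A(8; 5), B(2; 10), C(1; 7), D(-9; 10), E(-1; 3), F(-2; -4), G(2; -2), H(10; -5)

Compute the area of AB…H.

A→B: (8)(10) − (2)(5) = 70
B→C: (2)(7) − (1)(10) = 4
C→D: (1)(10) − (-9)(7) = 73
D→E: (-9)(3) − (-1)(10) = -17
E→F: (-1)(-4) − (-2)(3) = 10
F→G: (-2)(-2) − (2)(-4) = 12
G→H: (2)(-5) − (10)(-2) = 10
H→A: (10)(5) − (8)(-5) = 90
Σ = 252
Area = |Σ|/2 = 126.

126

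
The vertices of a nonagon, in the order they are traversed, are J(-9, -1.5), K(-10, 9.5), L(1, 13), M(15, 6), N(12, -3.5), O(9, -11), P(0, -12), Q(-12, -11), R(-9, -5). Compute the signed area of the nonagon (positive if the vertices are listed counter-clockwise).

Σ = (-100.5) + (-139.5) + (-189) + (-124.5) + (-100.5) + (-108) + (-144) + (-39) + (-31.5) = -976.5
Signed area = Σ/2 = -488.25 (negative ⇒ clockwise traversal).

-488.25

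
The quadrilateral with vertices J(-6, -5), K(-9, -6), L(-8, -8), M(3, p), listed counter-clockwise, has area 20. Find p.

The doubled signed area Σ (x_i y_{i+1} − x_{i+1} y_i) is linear in p.
With p=0 it equals 24; the coefficient of p is -2 (from the two edges through M).
So -2·p + 24 = 2·20 = 40 ⇒ p = -8.

-8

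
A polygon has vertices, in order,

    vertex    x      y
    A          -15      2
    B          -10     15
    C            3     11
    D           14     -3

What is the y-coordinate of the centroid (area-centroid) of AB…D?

Apply Gauss's area formula. First the cross-terms c_i = x_i·y_{i+1} − x_{i+1}·y_i:
  -205, -155, -163, -17  ⇒  2A = -540, A = -270.
Then Σ (y_i + y_{i+1})·c_i = -8802, so ȳ = -8802 / (6·(-270)) = 163/30.

163/30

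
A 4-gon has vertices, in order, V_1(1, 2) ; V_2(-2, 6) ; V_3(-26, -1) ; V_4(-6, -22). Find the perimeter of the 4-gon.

|V_1V_2| = √((-3)² + (4)²) = √25 = 5
|V_2V_3| = √((-24)² + (-7)²) = √625 = 25
|V_3V_4| = √((20)² + (-21)²) = √841 = 29
|V_4V_1| = √((7)² + (24)²) = √625 = 25
Perimeter = 5 + 25 + 29 + 25 = 84.

84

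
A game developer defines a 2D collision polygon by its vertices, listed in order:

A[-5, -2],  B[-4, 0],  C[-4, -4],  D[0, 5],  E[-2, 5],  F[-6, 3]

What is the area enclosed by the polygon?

Apply the surveyor's formula: 2A = Σ (x_i·y_{i+1} − x_{i+1}·y_i), indices taken mod 6.
A→B: (-5)(0) − (-4)(-2) = -8
B→C: (-4)(-4) − (-4)(0) = 16
C→D: (-4)(5) − (0)(-4) = -20
D→E: (0)(5) − (-2)(5) = 10
E→F: (-2)(3) − (-6)(5) = 24
F→A: (-6)(-2) − (-5)(3) = 27
Σ = 49
Area = |Σ|/2 = 24.5.

24.5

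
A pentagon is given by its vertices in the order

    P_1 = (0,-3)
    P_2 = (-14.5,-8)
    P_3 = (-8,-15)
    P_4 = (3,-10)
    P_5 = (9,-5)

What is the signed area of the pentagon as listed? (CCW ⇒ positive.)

141.5

P_1→P_2: (0)(-8) − (-14.5)(-3) = -43.5
P_2→P_3: (-14.5)(-15) − (-8)(-8) = 153.5
P_3→P_4: (-8)(-10) − (3)(-15) = 125
P_4→P_5: (3)(-5) − (9)(-10) = 75
P_5→P_1: (9)(-3) − (0)(-5) = -27
Σ = 283
Signed area = Σ/2 = 141.5 (positive ⇒ counter-clockwise traversal).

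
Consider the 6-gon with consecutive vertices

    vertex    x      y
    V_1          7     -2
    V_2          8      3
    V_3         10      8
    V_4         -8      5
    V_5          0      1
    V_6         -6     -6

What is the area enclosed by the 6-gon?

118.5

Apply the shoelace (surveyor's) formula: 2A = Σ (x_i·y_{i+1} − x_{i+1}·y_i), indices taken mod 6.
V_1→V_2: (7)(3) − (8)(-2) = 37
V_2→V_3: (8)(8) − (10)(3) = 34
V_3→V_4: (10)(5) − (-8)(8) = 114
V_4→V_5: (-8)(1) − (0)(5) = -8
V_5→V_6: (0)(-6) − (-6)(1) = 6
V_6→V_1: (-6)(-2) − (7)(-6) = 54
Σ = 237
Area = |Σ|/2 = 118.5.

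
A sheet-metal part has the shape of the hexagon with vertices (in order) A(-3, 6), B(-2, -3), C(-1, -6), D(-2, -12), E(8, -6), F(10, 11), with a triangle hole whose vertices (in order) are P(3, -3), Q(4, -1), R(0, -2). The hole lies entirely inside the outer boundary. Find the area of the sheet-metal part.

Outer boundary:
Σ = (21) + (9) + (0) + (108) + (148) + (93) = 379
Area = |Σ|/2 = 189.5.
Hole:
Cross-terms: 9, -8, 6  ⇒  Σ = 7
Area = |Σ|/2 = 3.5.
Net area = 189.5 − 3.5 = 186.

186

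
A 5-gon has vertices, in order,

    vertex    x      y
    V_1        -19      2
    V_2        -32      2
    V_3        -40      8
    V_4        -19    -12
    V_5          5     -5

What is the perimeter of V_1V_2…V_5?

|V_1V_2| = √((-13)² + (0)²) = √169 = 13
|V_2V_3| = √((-8)² + (6)²) = √100 = 10
|V_3V_4| = √((21)² + (-20)²) = √841 = 29
|V_4V_5| = √((24)² + (7)²) = √625 = 25
|V_5V_1| = √((-24)² + (7)²) = √625 = 25
Perimeter = 13 + 10 + 29 + 25 + 25 = 102.

102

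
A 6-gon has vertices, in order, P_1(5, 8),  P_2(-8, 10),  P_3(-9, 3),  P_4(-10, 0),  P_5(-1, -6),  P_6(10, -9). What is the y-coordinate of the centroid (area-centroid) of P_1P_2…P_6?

Apply the surveyor's formula. First the cross-terms c_i = x_i·y_{i+1} − x_{i+1}·y_i:
  114, 66, 30, 60, 69, 125  ⇒  2A = 464, A = 232.
Then Σ (y_i + y_{i+1})·c_i = 1480, so ȳ = 1480 / (6·232) = 185/174.

185/174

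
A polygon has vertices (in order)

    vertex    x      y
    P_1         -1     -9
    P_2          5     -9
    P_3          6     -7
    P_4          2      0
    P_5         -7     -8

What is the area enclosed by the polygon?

63

Apply the shoelace (surveyor's) formula: 2A = Σ (x_i·y_{i+1} − x_{i+1}·y_i), indices taken mod 5.
Cross-terms: 54, 19, 14, -16, 55  ⇒  Σ = 126
Area = |Σ|/2 = 63.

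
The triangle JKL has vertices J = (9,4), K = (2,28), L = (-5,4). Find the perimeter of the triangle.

|JK| = √((-7)² + (24)²) = √625 = 25
|KL| = √((-7)² + (-24)²) = √625 = 25
|LJ| = √((14)² + (0)²) = √196 = 14
Perimeter = 25 + 25 + 14 = 64.

64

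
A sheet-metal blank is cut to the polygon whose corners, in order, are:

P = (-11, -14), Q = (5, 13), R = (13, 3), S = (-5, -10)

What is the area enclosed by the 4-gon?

Σ = (-73) + (-154) + (-115) + (-40) = -382
Area = |Σ|/2 = 191.

191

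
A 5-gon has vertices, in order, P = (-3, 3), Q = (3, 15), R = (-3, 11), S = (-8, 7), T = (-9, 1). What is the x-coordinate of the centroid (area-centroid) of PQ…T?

Apply Gauss's area formula. First the cross-terms c_i = x_i·y_{i+1} − x_{i+1}·y_i:
  -54, 78, 67, 55, -24  ⇒  2A = 122, A = 61.
Then Σ (x_i + x_{i+1})·c_i = -1384, so x̄ = -1384 / (6·61) = -692/183.

-692/183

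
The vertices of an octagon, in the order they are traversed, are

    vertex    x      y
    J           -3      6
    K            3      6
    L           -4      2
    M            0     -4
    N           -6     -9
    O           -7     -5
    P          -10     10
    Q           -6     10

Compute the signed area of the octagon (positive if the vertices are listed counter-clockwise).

-106.5

Apply the shoelace (surveyor's) formula: 2A = Σ (x_i·y_{i+1} − x_{i+1}·y_i), indices taken mod 8.
Σ = (-36) + (30) + (16) + (-24) + (-33) + (-120) + (-40) + (-6) = -213
Signed area = Σ/2 = -106.5 (negative ⇒ clockwise traversal).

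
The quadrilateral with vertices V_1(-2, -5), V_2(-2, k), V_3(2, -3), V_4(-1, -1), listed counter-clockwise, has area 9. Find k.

-6

The doubled signed area Σ (x_i y_{i+1} − x_{i+1} y_i) is linear in k.
With k=0 it equals -6; the coefficient of k is -4 (from the two edges through V_2).
So -4·k + -6 = 2·9 = 18 ⇒ k = -6.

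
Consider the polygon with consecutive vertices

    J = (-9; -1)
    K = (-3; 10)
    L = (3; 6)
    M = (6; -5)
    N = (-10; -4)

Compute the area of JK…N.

Apply Gauss's area formula: 2A = Σ (x_i·y_{i+1} − x_{i+1}·y_i), indices taken mod 5.
Σ = (-93) + (-48) + (-51) + (-74) + (-26) = -292
Area = |Σ|/2 = 146.

146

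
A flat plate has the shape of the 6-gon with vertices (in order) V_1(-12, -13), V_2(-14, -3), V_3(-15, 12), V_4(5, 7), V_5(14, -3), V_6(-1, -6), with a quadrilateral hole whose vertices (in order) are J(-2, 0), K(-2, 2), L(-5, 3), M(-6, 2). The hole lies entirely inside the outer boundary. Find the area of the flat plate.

385.5

Outer boundary:
Σ = (-146) + (-213) + (-165) + (-113) + (-87) + (-59) = -783
Area = |Σ|/2 = 391.5.
Hole:
Σ = (-4) + (4) + (8) + (4) = 12
Area = |Σ|/2 = 6.
Net area = 391.5 − 6 = 385.5.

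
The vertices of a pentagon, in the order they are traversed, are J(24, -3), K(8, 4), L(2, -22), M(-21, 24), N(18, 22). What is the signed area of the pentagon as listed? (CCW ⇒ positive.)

Σ = (120) + (-184) + (-414) + (-894) + (-582) = -1954
Signed area = Σ/2 = -977 (negative ⇒ clockwise traversal).

-977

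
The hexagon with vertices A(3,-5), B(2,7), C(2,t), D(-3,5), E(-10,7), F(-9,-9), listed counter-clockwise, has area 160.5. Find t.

Write out the shoelace sum; only the two edges meeting at C involve t:
2·Area = [(2·t − 2·7) + (2·5 − (-3)·t)] + 285
       = 5·t + 281 = 321
⇒ t = 8.

8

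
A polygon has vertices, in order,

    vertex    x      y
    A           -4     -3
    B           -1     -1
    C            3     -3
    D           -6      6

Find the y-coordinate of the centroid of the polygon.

Apply the shoelace formula. First the cross-terms c_i = x_i·y_{i+1} − x_{i+1}·y_i:
  1, 6, 0, 42  ⇒  2A = 49, A = 24.5.
Then Σ (y_i + y_{i+1})·c_i = 98, so ȳ = 98 / (6·24.5) = 2/3.

2/3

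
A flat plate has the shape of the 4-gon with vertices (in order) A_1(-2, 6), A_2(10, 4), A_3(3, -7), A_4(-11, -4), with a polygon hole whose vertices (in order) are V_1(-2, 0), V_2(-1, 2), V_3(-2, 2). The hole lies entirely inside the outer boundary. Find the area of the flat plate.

155.5

Outer boundary:
Apply the shoelace (surveyor's) formula: 2A = Σ (x_i·y_{i+1} − x_{i+1}·y_i), indices taken mod 4.
Σ = (-68) + (-82) + (-89) + (-74) = -313
Area = |Σ|/2 = 156.5.
Hole:
Apply the shoelace formula: 2A = Σ (x_i·y_{i+1} − x_{i+1}·y_i), indices taken mod 3.
Cross-terms: -4, 2, 4  ⇒  Σ = 2
Area = |Σ|/2 = 1.
Net area = 156.5 − 1 = 155.5.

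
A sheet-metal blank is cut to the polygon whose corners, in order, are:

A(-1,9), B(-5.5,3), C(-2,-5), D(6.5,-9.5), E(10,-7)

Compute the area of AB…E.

132

Cross-terms: 46.5, 33.5, 51.5, 49.5, 83  ⇒  Σ = 264
Area = |Σ|/2 = 132.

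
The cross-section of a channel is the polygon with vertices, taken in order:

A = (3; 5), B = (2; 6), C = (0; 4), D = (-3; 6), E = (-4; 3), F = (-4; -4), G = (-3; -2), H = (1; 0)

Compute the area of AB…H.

Apply the surveyor's formula: 2A = Σ (x_i·y_{i+1} − x_{i+1}·y_i), indices taken mod 8.
A→B: (3)(6) − (2)(5) = 8
B→C: (2)(4) − (0)(6) = 8
C→D: (0)(6) − (-3)(4) = 12
D→E: (-3)(3) − (-4)(6) = 15
E→F: (-4)(-4) − (-4)(3) = 28
F→G: (-4)(-2) − (-3)(-4) = -4
G→H: (-3)(0) − (1)(-2) = 2
H→A: (1)(5) − (3)(0) = 5
Σ = 74
Area = |Σ|/2 = 37.

37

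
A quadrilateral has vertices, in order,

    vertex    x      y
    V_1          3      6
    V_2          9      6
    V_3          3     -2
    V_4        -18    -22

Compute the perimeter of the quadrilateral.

|V_1V_2| = √((6)² + (0)²) = √36 = 6
|V_2V_3| = √((-6)² + (-8)²) = √100 = 10
|V_3V_4| = √((-21)² + (-20)²) = √841 = 29
|V_4V_1| = √((21)² + (28)²) = √1225 = 35
Perimeter = 6 + 10 + 29 + 35 = 80.

80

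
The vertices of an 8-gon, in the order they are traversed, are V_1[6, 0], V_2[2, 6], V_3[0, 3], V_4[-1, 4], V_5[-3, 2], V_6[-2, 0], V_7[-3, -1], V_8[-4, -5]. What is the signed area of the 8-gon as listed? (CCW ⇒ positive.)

Apply the surveyor's formula: 2A = Σ (x_i·y_{i+1} − x_{i+1}·y_i), indices taken mod 8.
Cross-terms: 36, 6, 3, 10, 4, 2, 11, 30  ⇒  Σ = 102
Signed area = Σ/2 = 51 (positive ⇒ counter-clockwise traversal).

51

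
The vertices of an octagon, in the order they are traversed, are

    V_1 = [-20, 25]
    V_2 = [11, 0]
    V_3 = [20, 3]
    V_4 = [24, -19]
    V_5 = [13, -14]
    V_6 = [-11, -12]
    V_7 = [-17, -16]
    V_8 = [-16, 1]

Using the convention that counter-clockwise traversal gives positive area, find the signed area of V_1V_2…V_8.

Cross-terms: -275, 33, -452, -89, -310, -28, -273, -380  ⇒  Σ = -1774
Signed area = Σ/2 = -887 (negative ⇒ clockwise traversal).

-887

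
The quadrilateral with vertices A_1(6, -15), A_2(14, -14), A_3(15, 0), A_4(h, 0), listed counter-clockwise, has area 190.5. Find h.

-3

Write out the shoelace sum; only the two edges meeting at A_4 involve h:
2·Area = [(15·0 − h·0) + (h·(-15) − 6·0)] + 336
       = -15·h + 336 = 381
⇒ h = -3.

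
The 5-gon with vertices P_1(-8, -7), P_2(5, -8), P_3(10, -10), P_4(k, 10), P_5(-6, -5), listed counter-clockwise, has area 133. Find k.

Write out the shoelace sum; only the two edges meeting at P_4 involve k:
2·Area = [(10·10 − k·(-10)) + (k·(-5) − (-6)·10)] + 131
       = 5·k + 291 = 266
⇒ k = -5.

-5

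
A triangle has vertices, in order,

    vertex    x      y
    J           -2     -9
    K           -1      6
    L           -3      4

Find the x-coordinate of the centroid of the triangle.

Apply the shoelace formula. First the cross-terms c_i = x_i·y_{i+1} − x_{i+1}·y_i:
  -21, 14, 35  ⇒  2A = 28, A = 14.
Then Σ (x_i + x_{i+1})·c_i = -168, so x̄ = -168 / (6·14) = -2.

-2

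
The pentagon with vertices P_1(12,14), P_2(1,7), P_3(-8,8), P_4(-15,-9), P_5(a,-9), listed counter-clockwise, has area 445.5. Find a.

14

The doubled signed area Σ (x_i y_{i+1} − x_{i+1} y_i) is linear in a.
With a=0 it equals 569; the coefficient of a is 23 (from the two edges through P_5).
So 23·a + 569 = 2·445.5 = 891 ⇒ a = 14.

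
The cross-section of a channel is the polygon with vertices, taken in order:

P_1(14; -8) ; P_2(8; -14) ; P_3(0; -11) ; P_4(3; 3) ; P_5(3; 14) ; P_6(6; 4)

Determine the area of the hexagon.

165

Σ = (-132) + (-88) + (33) + (33) + (-72) + (-104) = -330
Area = |Σ|/2 = 165.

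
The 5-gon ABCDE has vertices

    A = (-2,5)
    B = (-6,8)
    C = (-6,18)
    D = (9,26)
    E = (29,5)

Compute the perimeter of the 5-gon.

|AB| = √((-4)² + (3)²) = √25 = 5
|BC| = √((0)² + (10)²) = √100 = 10
|CD| = √((15)² + (8)²) = √289 = 17
|DE| = √((20)² + (-21)²) = √841 = 29
|EA| = √((-31)² + (0)²) = √961 = 31
Perimeter = 5 + 10 + 17 + 29 + 31 = 92.

92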